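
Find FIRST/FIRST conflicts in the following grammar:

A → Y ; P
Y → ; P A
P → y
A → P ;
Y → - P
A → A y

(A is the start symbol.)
Yes. A → Y ';' P / A → A y on { '-', ';' }; A → P ';' / A → A y on { 'y' }

A FIRST/FIRST conflict occurs when two productions N → α and N → β for the same non-terminal have FIRST(α) ∩ FIRST(β) ≠ ∅ (with ε ∈ FIRST of a nullable right-hand side, so two nullable alternatives also conflict).

FIRST sets of the non-terminals at (or reachable through a nullable prefix from) the front of some alternative:
  FIRST(Y) = { '-', ';' }
  FIRST(P) = { 'y' }
  FIRST(A) = { '-', ';', 'y' }

Productions for A:
  A → Y ; P: FIRST = { '-', ';' }
  A → P ;: FIRST = { 'y' }
  A → A y: FIRST = { '-', ';', 'y' }
Productions for Y:
  Y → ; P A: FIRST = { ';' }
  Y → - P: FIRST = { '-' }
P has only one production, so no FIRST/FIRST conflict is possible there.

Conflict for A: A → Y ; P and A → A y
  Overlap: { '-', ';' }
Conflict for A: A → P ; and A → A y
  Overlap: { 'y' }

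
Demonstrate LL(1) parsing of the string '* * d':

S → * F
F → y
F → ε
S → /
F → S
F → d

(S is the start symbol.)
LL(1) parsing maintains a stack (initially the start symbol over $) and the input. At each step: if the stack top is a terminal, match it against the current input token; if it is a non-terminal N, replace it with the RHS of M[N, lookahead] (the unique production whose predict set contains the lookahead).

Stack is shown with the top on the left.

Stack  Input    Action
----------------------
S $    * * d $  output S → * F
* F $  * * d $  match '*'
F $    * d $    output F → S
S $    * d $    output S → * F
* F $  * d $    match '*'
F $    d $      output F → d
d $    d $      match 'd'
$      $        accept

The string is accepted.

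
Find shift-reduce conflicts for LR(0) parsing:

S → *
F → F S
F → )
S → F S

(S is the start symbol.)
A shift-reduce conflict occurs when an LR(0) state has both:
  - a complete (reduce) item [A → α .] (dot at the end), and
  - a shift item [B → β . c γ] (dot before a terminal).

Augment with S' → S and build the canonical LR(0) collection (I0 = CLOSURE({[S' → . S]}), then GOTO on every symbol after a dot until no new states appear). It has 6 states:
  I0: { [F → . )], [F → . F S], [S → . *], [S → . F S], [S' → . S] }  — shift
  I1: { [F → ) .] }  — reduce
  I2: { [S → * .] }  — reduce
  I3: { [F → . )], [F → . F S], [F → F . S], [S → . *], [S → . F S], [S → F . S] }  — shift
  I4: { [S' → S .] }  — accept
  I5: { [F → F S .], [S → F S .] }  — 2 reduces

No state contains both a complete item and a shift item.

Answer: No shift-reduce conflicts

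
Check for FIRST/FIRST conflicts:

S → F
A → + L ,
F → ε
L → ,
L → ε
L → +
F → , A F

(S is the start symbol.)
No FIRST/FIRST conflicts.

A FIRST/FIRST conflict occurs when two productions N → α and N → β for the same non-terminal have FIRST(α) ∩ FIRST(β) ≠ ∅ (with ε ∈ FIRST of a nullable right-hand side, so two nullable alternatives also conflict).

Productions for F:
  F → ε: FIRST = { ε }
  F → , A F: FIRST = { ',' }
Productions for L:
  L → ,: FIRST = { ',' }
  L → ε: FIRST = { ε }
  L → +: FIRST = { '+' }
S, A have only one production, so no FIRST/FIRST conflict is possible there.

All alternatives of each non-terminal have pairwise disjoint FIRST sets.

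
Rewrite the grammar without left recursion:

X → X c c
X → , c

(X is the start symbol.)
X → , c X'
X' → c c X'
X' → ε

X is directly left-recursive. The standard transformation for
  A → A α₁ | ... | A α_m | β₁ | ... | β_n
is
  A  → β₁ A' | ... | β_n A'
  A' → α₁ A' | ... | α_m A' | ε

X → , c becomes X → , c X'
X → X c c becomes X' → c c X'
Add X' → ε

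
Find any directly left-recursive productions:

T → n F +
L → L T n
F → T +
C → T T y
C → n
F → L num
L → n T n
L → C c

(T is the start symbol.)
T → n F +: starts with n
L → L T n: LEFT RECURSIVE (starts with L)
F → T +: starts with T
C → T T y: starts with T
C → n: starts with n
F → L num: starts with L
L → n T n: starts with n
L → C c: starts with C

The grammar has direct left recursion on: L.

Answer: Yes, L is left-recursive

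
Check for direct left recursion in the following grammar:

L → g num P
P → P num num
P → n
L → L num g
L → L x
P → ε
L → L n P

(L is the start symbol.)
Yes, P, L are left-recursive

L → g num P: starts with g
P → P num num: LEFT RECURSIVE (starts with P)
P → n: starts with n
L → L num g: LEFT RECURSIVE (starts with L)
L → L x: LEFT RECURSIVE (starts with L)
P → ε: starts with ε
L → L n P: LEFT RECURSIVE (starts with L)

The grammar has direct left recursion on: P, L.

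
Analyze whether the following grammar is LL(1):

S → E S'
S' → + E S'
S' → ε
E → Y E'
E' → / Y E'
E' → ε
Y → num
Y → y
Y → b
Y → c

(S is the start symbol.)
A grammar is LL(1) if for each non-terminal N with multiple productions, the predict sets of those productions are pairwise disjoint, where PREDICT(N → α) = (FIRST(α) \ {ε}) ∪ (FOLLOW(N) if α ⇒* ε).

Relevant sets:
  FOLLOW(S') = { $ }
  FOLLOW(E') = { $, '+' }

For S':
  PREDICT(S' → '+' E S') = { '+' }
  PREDICT(S' → ε) = { $ }
For E':
  PREDICT(E' → '/' Y E') = { '/' }
  PREDICT(E' → ε) = { $, '+' }
For Y:
  PREDICT(Y → num) = { 'num' }
  PREDICT(Y → y) = { 'y' }
  PREDICT(Y → b) = { 'b' }
  PREDICT(Y → c) = { 'c' }
S, E have a single production, so nothing to check there.

All predict sets are disjoint. The grammar IS LL(1).

Answer: Yes, the grammar is LL(1).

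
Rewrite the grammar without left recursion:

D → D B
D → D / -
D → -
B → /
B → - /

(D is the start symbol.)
D → - D'
D' → B D'
D' → / - D'
D' → ε
B → /
B → - /

D is directly left-recursive. The standard transformation for
  A → A α₁ | ... | A α_m | β₁ | ... | β_n
is
  A  → β₁ A' | ... | β_n A'
  A' → α₁ A' | ... | α_m A' | ε

D → - becomes D → - D'
D → D B becomes D' → B D'
D → D / - becomes D' → / - D'
Add D' → ε

Productions for other non-terminals are unchanged:
  B → /
  B → - /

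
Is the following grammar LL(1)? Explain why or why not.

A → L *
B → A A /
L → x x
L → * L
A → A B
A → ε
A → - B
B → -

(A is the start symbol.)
No. Predict set conflict for A: { '*', 'x' }

Relevant sets:
  FIRST(L) = { '*', 'x' }
  FIRST(A) = { '*', '-', '/', 'x', ε }
  FIRST(B) = { '*', '-', '/', 'x' }
  FOLLOW(A) = { $, '*', '-', '/', 'x' }

For A:
  PREDICT(A → L '*') = { '*', 'x' }
  PREDICT(A → A B) = { '*', '-', '/', 'x' }
  PREDICT(A → ε) = { $, '*', '-', '/', 'x' }
  PREDICT(A → '-' B) = { '-' }
For B:
  PREDICT(B → A A '/') = { '*', '-', '/', 'x' }
  PREDICT(B → '-') = { '-' }
For L:
  PREDICT(L → x x) = { 'x' }
  PREDICT(L → '*' L) = { '*' }

Conflict found: Predict set conflict for A: { '*', 'x' }
The grammar is NOT LL(1).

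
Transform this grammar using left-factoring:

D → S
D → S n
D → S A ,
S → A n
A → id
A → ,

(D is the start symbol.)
D → S D'
D' → ε
D' → n
D' → A ,
S → A n
A → id
A → ,

Left-factoring transforms A → αβ₁ | αβ₂ into A → αA' and A' → β₁ | β₂
(α is the longest common prefix among the alternatives). Repeat until
no nonterminal has two alternatives with a common prefix.

Round 1: D has alternatives sharing prefix 'S'. Introduce D': D → S D'
  Add: D' → ε
  Add: D' → n
  Add: D' → A ,

No remaining common prefixes — done.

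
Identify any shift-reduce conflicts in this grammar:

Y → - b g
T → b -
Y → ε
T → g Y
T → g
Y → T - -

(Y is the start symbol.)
Yes — I0: [Y → .] vs [T → . b -]; I5: [T → g .] vs [T → . b -]

A shift-reduce conflict occurs when an LR(0) state has both:
  - a complete (reduce) item [A → α .] (dot at the end), and
  - a shift item [B → β . c γ] (dot before a terminal).

Augment with Y' → Y and build the canonical LR(0) collection (I0 = CLOSURE({[Y' → . Y]}), then GOTO on every symbol after a dot until no new states appear). It has 12 states:
  I0: { [T → . b -], [T → . g Y], [T → . g], [Y → . - b g], [Y → . T - -], [Y → .], [Y' → . Y] }  — shift, reduce
  I1: { [Y → - . b g] }  — shift
  I2: { [Y → T . - -] }  — shift
  I3: { [Y' → Y .] }  — accept
  I4: { [T → b . -] }  — shift
  I5: { [T → . b -], [T → . g Y], [T → . g], [T → g . Y], [T → g .], [Y → . - b g], [Y → . T - -], [Y → .] }  — shift, 2 reduces
  I6: { [T → g Y .] }  — reduce
  I7: { [T → b - .] }  — reduce
  I8: { [Y → T - . -] }  — shift
  I9: { [Y → T - - .] }  — reduce
  I10: { [Y → - b . g] }  — shift
  I11: { [Y → - b g .] }  — reduce

I0 contains reduce item [Y → .] and shift items [T → . b -], [T → . g], [T → . g Y], [Y → . - b g] — shift-reduce conflict.
I5 contains reduce items [T → g .], [Y → .] and shift items [T → . b -], [T → . g], [T → . g Y], [Y → . - b g] — shift-reduce conflict.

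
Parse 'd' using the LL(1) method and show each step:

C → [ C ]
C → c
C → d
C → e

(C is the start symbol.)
Stack is shown with the top on the left.

Stack  Input  Action
--------------------
C $    d $    output C → d
d $    d $    match 'd'
$      $      accept

The string is accepted.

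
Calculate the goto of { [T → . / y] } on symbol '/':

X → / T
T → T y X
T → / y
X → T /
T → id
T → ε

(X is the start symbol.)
{ [T → / . y] }

GOTO(I, '/') = CLOSURE({ [A → αX.β] : [A → α.Xβ] ∈ I, X = '/' })

Items with dot before '/', with the dot advanced:
  [T → . / y] → [T → / . y]
Closure adds nothing (no advanced item has the dot before a non-terminal).

GOTO = { [T → / . y] }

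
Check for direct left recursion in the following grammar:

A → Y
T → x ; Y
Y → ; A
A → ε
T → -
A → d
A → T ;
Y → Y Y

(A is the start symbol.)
Direct left recursion occurs when N → N α for some non-terminal N (the right-hand side begins with the left-hand side itself).

A → Y: starts with Y
T → x ; Y: starts with x
Y → ; A: starts with ';'
A → ε: starts with ε
T → -: starts with '-'
A → d: starts with d
A → T ;: starts with T
Y → Y Y: LEFT RECURSIVE (starts with Y)

The grammar has direct left recursion on: Y.

Answer: Yes, Y is left-recursive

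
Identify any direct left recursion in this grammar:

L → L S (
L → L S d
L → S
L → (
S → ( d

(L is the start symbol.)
L → L S (: LEFT RECURSIVE (starts with L)
L → L S d: LEFT RECURSIVE (starts with L)
L → S: starts with S
L → (: starts with '('
S → ( d: starts with '('

The grammar has direct left recursion on: L.

Answer: Yes, L is left-recursive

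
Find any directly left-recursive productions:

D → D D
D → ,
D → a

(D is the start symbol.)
Direct left recursion occurs when N → N α for some non-terminal N (the right-hand side begins with the left-hand side itself).

D → D D: LEFT RECURSIVE (starts with D)
D → ,: starts with ','
D → a: starts with a

The grammar has direct left recursion on: D.

Answer: Yes, D is left-recursive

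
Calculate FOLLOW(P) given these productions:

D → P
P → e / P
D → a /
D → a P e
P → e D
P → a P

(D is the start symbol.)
{ $, 'e' }

In D → P: P is at the end, add FOLLOW(D)
In P → e / P: P is at the end; this adds FOLLOW(P) to itself — nothing new
In D → a P e: P is followed by e, add FIRST(e) \ {ε} = { 'e' }
In P → a P: P is at the end; this adds FOLLOW(P) to itself — nothing new

The FOLLOW sets referred to above (computed the same way, to a fixed point):
  FOLLOW(D) = { $, 'e' }

Taking the union: FOLLOW(P) = { $, 'e' }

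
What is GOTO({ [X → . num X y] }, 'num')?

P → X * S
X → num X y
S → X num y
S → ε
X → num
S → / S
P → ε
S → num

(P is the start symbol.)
{ [X → . num X y], [X → . num], [X → num . X y] }

GOTO(I, 'num') = CLOSURE({ [A → αX.β] : [A → α.Xβ] ∈ I, X = 'num' })

Items with dot before 'num', with the dot advanced:
  [X → . num X y] → [X → num . X y]
Closure of the advanced items:
  [X → num . X y] has the dot before X: add [X → . num X y], [X → . num]

GOTO = { [X → . num X y], [X → . num], [X → num . X y] }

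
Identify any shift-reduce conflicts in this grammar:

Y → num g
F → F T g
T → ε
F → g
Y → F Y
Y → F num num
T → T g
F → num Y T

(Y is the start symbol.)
A shift-reduce conflict occurs when an LR(0) state has both:
  - a complete (reduce) item [A → α .] (dot at the end), and
  - a shift item [B → β . c γ] (dot before a terminal).

Augment with Y' → Y and build the canonical LR(0) collection (I0 = CLOSURE({[Y' → . Y]}), then GOTO on every symbol after a dot until no new states appear). It has 14 states:
  I0: { [F → . F T g], [F → . g], [F → . num Y T], [Y → . F Y], [Y → . F num num], [Y → . num g], [Y' → . Y] }  — shift
  I1: { [F → . F T g], [F → . g], [F → . num Y T], [F → F . T g], [T → . T g], [T → .], [Y → . F Y], [Y → . F num num], [Y → . num g], [Y → F . Y], [Y → F . num num] }  — shift, reduce
  I2: { [Y' → Y .] }  — accept
  I3: { [F → g .] }  — reduce
  I4: { [F → . F T g], [F → . g], [F → . num Y T], [F → num . Y T], [Y → . F Y], [Y → . F num num], [Y → . num g], [Y → num . g] }  — shift
  I5: { [F → num Y . T], [T → . T g], [T → .] }  — reduce
  I6: { [F → g .], [Y → num g .] }  — 2 reduces
  I7: { [F → num Y T .], [T → T . g] }  — shift, reduce
  I8: { [T → T g .] }  — reduce
  I9: { [F → F T . g], [T → T . g] }  — shift
  I10: { [Y → F Y .] }  — reduce
  I11: { [F → . F T g], [F → . g], [F → . num Y T], [F → num . Y T], [Y → . F Y], [Y → . F num num], [Y → . num g], [Y → F num . num], [Y → num . g] }  — shift
  I12: { [F → . F T g], [F → . g], [F → . num Y T], [F → num . Y T], [Y → . F Y], [Y → . F num num], [Y → . num g], [Y → F num num .], [Y → num . g] }  — shift, reduce
  I13: { [F → F T g .], [T → T g .] }  — 2 reduces

I1 contains reduce item [T → .] and shift items [F → . g], [F → . num Y T], [Y → F . num num], [Y → . num g] — shift-reduce conflict.
I7 contains reduce item [F → num Y T .] and shift item [T → T . g] — shift-reduce conflict.
I12 contains reduce item [Y → F num num .] and shift items [F → . g], [F → . num Y T], [Y → . num g], [Y → num . g] — shift-reduce conflict.

Answer: Yes — I1: [T → .] vs [F → . g]; I7: [F → num Y T .] vs [T → T . g]; I12: [Y → F num num .] vs [F → . g]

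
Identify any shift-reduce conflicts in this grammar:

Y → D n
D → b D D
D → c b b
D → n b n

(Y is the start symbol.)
A shift-reduce conflict occurs when an LR(0) state has both:
  - a complete (reduce) item [A → α .] (dot at the end), and
  - a shift item [B → β . c γ] (dot before a terminal).

Augment with Y' → Y and build the canonical LR(0) collection (I0 = CLOSURE({[Y' → . Y]}), then GOTO on every symbol after a dot until no new states appear). It has 13 states:
  I0: { [D → . b D D], [D → . c b b], [D → . n b n], [Y → . D n], [Y' → . Y] }  — shift
  I1: { [Y → D . n] }  — shift
  I2: { [Y' → Y .] }  — accept
  I3: { [D → . b D D], [D → . c b b], [D → . n b n], [D → b . D D] }  — shift
  I4: { [D → c . b b] }  — shift
  I5: { [D → n . b n] }  — shift
  I6: { [D → n b . n] }  — shift
  I7: { [D → n b n .] }  — reduce
  I8: { [D → c b . b] }  — shift
  I9: { [D → c b b .] }  — reduce
  I10: { [D → . b D D], [D → . c b b], [D → . n b n], [D → b D . D] }  — shift
  I11: { [D → b D D .] }  — reduce
  I12: { [Y → D n .] }  — reduce

No state contains both a complete item and a shift item.

Answer: No shift-reduce conflicts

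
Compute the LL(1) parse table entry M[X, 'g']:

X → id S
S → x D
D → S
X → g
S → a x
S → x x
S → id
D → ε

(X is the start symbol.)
To find M[X, 'g'], we find productions for X where 'g' is in the predict set (PREDICT(N → α) = (FIRST(α) \ {ε}) ∪ (FOLLOW(N) if α ⇒* ε)).

X → id S: PREDICT = { 'id' }
X → g: PREDICT = { 'g' }
  'g' is in predict set, so this production goes in M[X, 'g']

M[X, 'g'] = X → g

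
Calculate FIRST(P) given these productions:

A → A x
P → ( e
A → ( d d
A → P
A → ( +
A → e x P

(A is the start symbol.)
To compute FIRST(P), examine every production with P on the left-hand side, reading each right-hand side left to right until a non-nullable symbol is reached.

From P → ( e:
  - '(' is a terminal: add '(' and stop

Collecting: FIRST(P) = { '(' }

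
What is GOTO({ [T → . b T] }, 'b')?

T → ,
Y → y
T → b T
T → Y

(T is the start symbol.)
GOTO(I, 'b') = CLOSURE({ [A → αX.β] : [A → α.Xβ] ∈ I, X = 'b' })

Items with dot before 'b', with the dot advanced:
  [T → . b T] → [T → b . T]
Closure of the advanced items:
  [T → b . T] has the dot before T: add [T → . ,], [T → . b T], [T → . Y]
  [T → . Y] has the dot before Y: add [Y → . y]

GOTO = { [T → . ,], [T → . Y], [T → . b T], [T → b . T], [Y → . y] }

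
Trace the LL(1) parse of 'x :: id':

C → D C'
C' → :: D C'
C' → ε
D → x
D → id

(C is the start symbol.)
LL(1) parsing maintains a stack (initially the start symbol over $) and the input. At each step: if the stack top is a terminal, match it against the current input token; if it is a non-terminal N, replace it with the RHS of M[N, lookahead] (the unique production whose predict set contains the lookahead).

Stack is shown with the top on the left.

Stack      Input      Action
----------------------------
C $        x :: id $  output C → D C'
D C' $     x :: id $  output D → x
x C' $     x :: id $  match 'x'
C' $       :: id $    output C' → :: D C'
:: D C' $  :: id $    match '::'
D C' $     id $       output D → id
id C' $    id $       match 'id'
C' $       $          output C' → ε
$          $          accept

The string is accepted.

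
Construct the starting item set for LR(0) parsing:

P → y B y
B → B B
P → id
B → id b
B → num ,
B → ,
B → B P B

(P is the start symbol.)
First, augment the grammar with P' → P
I₀ = CLOSURE({ [P' → . P] }):
  [P' → . P] has the dot before P: add [P → . y B y], [P → . id]
No further items can be added.

I₀ = { [P → . id], [P → . y B y], [P' → . P] }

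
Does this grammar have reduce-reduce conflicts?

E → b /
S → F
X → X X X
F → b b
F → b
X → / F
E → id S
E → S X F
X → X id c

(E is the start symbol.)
Augment with E' → E and build the canonical LR(0) collection (I0 = CLOSURE({[E' → . E]}), then GOTO on every symbol after a dot until no new states appear). It has 18 states:
  I0: { [E → . S X F], [E → . b /], [E → . id S], [E' → . E], [F → . b b], [F → . b], [S → . F] }  — shift
  I1: { [E' → E .] }  — accept
  I2: { [S → F .] }  — reduce
  I3: { [E → S . X F], [X → . / F], [X → . X X X], [X → . X id c] }  — shift
  I4: { [E → b . /], [F → b . b], [F → b .] }  — shift, reduce
  I5: { [E → id . S], [F → . b b], [F → . b], [S → . F] }  — shift
  I6: { [E → id S .] }  — reduce
  I7: { [F → b . b], [F → b .] }  — shift, reduce
  I8: { [F → b b .] }  — reduce
  I9: { [E → b / .] }  — reduce
  I10: { [F → . b b], [F → . b], [X → / . F] }  — shift
  I11: { [E → S X . F], [F → . b b], [F → . b], [X → . / F], [X → . X X X], [X → . X id c], [X → X . X X], [X → X . id c] }  — shift
  I12: { [E → S X F .] }  — reduce
  I13: { [X → . / F], [X → . X X X], [X → . X id c], [X → X . X X], [X → X . id c], [X → X X . X] }  — shift
  I14: { [X → X id . c] }  — shift
  I15: { [X → X id c .] }  — reduce
  I16: { [X → . / F], [X → . X X X], [X → . X id c], [X → X . X X], [X → X . id c], [X → X X . X], [X → X X X .] }  — shift, reduce
  I17: { [X → / F .] }  — reduce

No state contains more than one complete item.

Answer: No reduce-reduce conflicts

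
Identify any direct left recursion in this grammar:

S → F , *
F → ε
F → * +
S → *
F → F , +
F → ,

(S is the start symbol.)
Yes, F is left-recursive

Direct left recursion occurs when N → N α for some non-terminal N (the right-hand side begins with the left-hand side itself).

S → F , *: starts with F
F → ε: starts with ε
F → * +: starts with '*'
S → *: starts with '*'
F → F , +: LEFT RECURSIVE (starts with F)
F → ,: starts with ','

The grammar has direct left recursion on: F.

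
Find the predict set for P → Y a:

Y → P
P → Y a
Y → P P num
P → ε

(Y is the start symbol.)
{ 'a', 'num' }

PREDICT(P → Y a) = (FIRST(RHS) \ {ε}) ∪ (FOLLOW(P) if ε ∈ FIRST(RHS), i.e. RHS ⇒* ε)
FIRST(Y) = { 'a', 'num', ε }
FIRST(Y a) = { 'a', 'num' }
ε ∉ FIRST(Y a), so FOLLOW(P) is not added.
PREDICT(P → Y a) = { 'a', 'num' }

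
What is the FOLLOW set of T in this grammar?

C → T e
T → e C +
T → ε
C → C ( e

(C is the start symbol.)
{ 'e' }

To compute FOLLOW(T), find every occurrence of T on a right-hand side N → α T β: add FIRST(β) \ {ε}, and if β is empty or nullable also add FOLLOW(N). Iterate to a fixed point.

In C → T e: T is followed by e, add FIRST(e) \ {ε} = { 'e' }

Taking the union: FOLLOW(T) = { 'e' }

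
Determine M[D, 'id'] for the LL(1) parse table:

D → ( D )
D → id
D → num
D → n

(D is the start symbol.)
To find M[D, 'id'], we find productions for D where 'id' is in the predict set (PREDICT(N → α) = (FIRST(α) \ {ε}) ∪ (FOLLOW(N) if α ⇒* ε)).

D → ( D ): PREDICT = { '(' }
D → id: PREDICT = { 'id' }
  'id' is in predict set, so this production goes in M[D, 'id']
D → num: PREDICT = { 'num' }
D → n: PREDICT = { 'n' }

M[D, 'id'] = D → id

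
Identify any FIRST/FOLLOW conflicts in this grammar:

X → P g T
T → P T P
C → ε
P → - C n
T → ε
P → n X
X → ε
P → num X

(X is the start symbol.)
Yes. X → P g T with FOLLOW(X) on { '-', 'n', 'num' }; T → P T P with FOLLOW(T) on { '-', 'n', 'num' }

Nullable non-terminals: C, T, X.
FIRST sets used below: FIRST(P) = { '-', 'n', 'num' }
C has a nullable alternative but only one production, so nothing to check.

T: nullable alternative(s) T → ε; FOLLOW(T) = { $, '-', 'g', 'n', 'num' }
  T → P T P: FIRST \ {ε} = { '-', 'n', 'num' } — overlaps FOLLOW(T) on { '-', 'n', 'num' }: CONFLICT
  T → ε: FIRST \ {ε} = { } — this is the only nullable alternative, skip

X: nullable alternative(s) X → ε; FOLLOW(X) = { $, '-', 'g', 'n', 'num' }
  X → P g T: FIRST \ {ε} = { '-', 'n', 'num' } — overlaps FOLLOW(X) on { '-', 'n', 'num' }: CONFLICT
  X → ε: FIRST \ {ε} = { } — this is the only nullable alternative, skip

P has no nullable alternative, so no FIRST/FOLLOW check is needed there.

So the grammar has 2 FIRST/FOLLOW conflicts (marked CONFLICT above).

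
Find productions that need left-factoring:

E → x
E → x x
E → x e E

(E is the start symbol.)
Left-factoring is needed when two productions for the same non-terminal
share a common prefix on the right-hand side.

Productions for E:
  E → x
  E → x x
  E → x e E

Found common prefix 'x' in productions for E

Answer: Yes, E has productions with common prefix 'x'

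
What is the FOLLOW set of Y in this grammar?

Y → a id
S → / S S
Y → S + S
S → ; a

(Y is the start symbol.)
Y is the start symbol, so $ ∈ FOLLOW(Y).
Y does not occur on any right-hand side.

Taking the union: FOLLOW(Y) = { $ }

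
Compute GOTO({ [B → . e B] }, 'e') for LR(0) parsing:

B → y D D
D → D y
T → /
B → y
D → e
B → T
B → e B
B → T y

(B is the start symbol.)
{ [B → . T y], [B → . T], [B → . e B], [B → . y D D], [B → . y], [B → e . B], [T → . /] }

GOTO(I, 'e') = CLOSURE({ [A → αX.β] : [A → α.Xβ] ∈ I, X = 'e' })

Items with dot before 'e', with the dot advanced:
  [B → . e B] → [B → e . B]
Closure of the advanced items:
  [B → e . B] has the dot before B: add [B → . y D D], [B → . y], [B → . T], [B → . e B], [B → . T y]
  [B → . T] has the dot before T: add [T → . /]

GOTO = { [B → . T y], [B → . T], [B → . e B], [B → . y D D], [B → . y], [B → e . B], [T → . /] }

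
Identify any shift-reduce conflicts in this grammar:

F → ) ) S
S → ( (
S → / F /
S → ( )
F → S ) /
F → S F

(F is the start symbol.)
A shift-reduce conflict occurs when an LR(0) state has both:
  - a complete (reduce) item [A → α .] (dot at the end), and
  - a shift item [B → β . c γ] (dot before a terminal).

Augment with F' → F and build the canonical LR(0) collection (I0 = CLOSURE({[F' → . F]}), then GOTO on every symbol after a dot until no new states appear). It has 15 states:
  I0: { [F → . ) ) S], [F → . S ) /], [F → . S F], [F' → . F], [S → . ( (], [S → . ( )], [S → . / F /] }  — shift
  I1: { [S → ( . (], [S → ( . )] }  — shift
  I2: { [F → ) . ) S] }  — shift
  I3: { [F → . ) ) S], [F → . S ) /], [F → . S F], [S → . ( (], [S → . ( )], [S → . / F /], [S → / . F /] }  — shift
  I4: { [F' → F .] }  — accept
  I5: { [F → . ) ) S], [F → . S ) /], [F → . S F], [F → S . ) /], [F → S . F], [S → . ( (], [S → . ( )], [S → . / F /] }  — shift
  I6: { [F → ) . ) S], [F → S ) . /] }  — shift
  I7: { [F → S F .] }  — reduce
  I8: { [F → ) ) . S], [S → . ( (], [S → . ( )], [S → . / F /] }  — shift
  I9: { [F → S ) / .] }  — reduce
  I10: { [F → ) ) S .] }  — reduce
  I11: { [S → / F . /] }  — shift
  I12: { [S → / F / .] }  — reduce
  I13: { [S → ( ( .] }  — reduce
  I14: { [S → ( ) .] }  — reduce

No state contains both a complete item and a shift item.

Answer: No shift-reduce conflicts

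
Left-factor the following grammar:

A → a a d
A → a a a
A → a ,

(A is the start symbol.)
A → a A'
A' → a A''
A'' → d
A'' → a
A' → ,

Left-factoring transforms A → αβ₁ | αβ₂ into A → αA' and A' → β₁ | β₂
(α is the longest common prefix among the alternatives). Repeat until
no nonterminal has two alternatives with a common prefix.

Round 1: A has alternatives sharing prefix 'a'. Introduce A': A → a A'
  Add: A' → a d
  Add: A' → a a
  Add: A' → ,

Round 2: A' has alternatives sharing prefix 'a'. Introduce A'': A' → a A''
  Add: A'' → d
  Add: A'' → a

No remaining common prefixes — done.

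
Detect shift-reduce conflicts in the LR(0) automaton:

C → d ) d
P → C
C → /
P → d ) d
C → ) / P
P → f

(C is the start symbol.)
A shift-reduce conflict occurs when an LR(0) state has both:
  - a complete (reduce) item [A → α .] (dot at the end), and
  - a shift item [B → β . c γ] (dot before a terminal).

Augment with C' → C and build the canonical LR(0) collection (I0 = CLOSURE({[C' → . C]}), then GOTO on every symbol after a dot until no new states appear). It has 14 states:
  I0: { [C → . ) / P], [C → . /], [C → . d ) d], [C' → . C] }  — shift
  I1: { [C → ) . / P] }  — shift
  I2: { [C → / .] }  — reduce
  I3: { [C' → C .] }  — accept
  I4: { [C → d . ) d] }  — shift
  I5: { [C → d ) . d] }  — shift
  I6: { [C → d ) d .] }  — reduce
  I7: { [C → ) / . P], [C → . ) / P], [C → . /], [C → . d ) d], [P → . C], [P → . d ) d], [P → . f] }  — shift
  I8: { [P → C .] }  — reduce
  I9: { [C → ) / P .] }  — reduce
  I10: { [C → d . ) d], [P → d . ) d] }  — shift
  I11: { [P → f .] }  — reduce
  I12: { [C → d ) . d], [P → d ) . d] }  — shift
  I13: { [C → d ) d .], [P → d ) d .] }  — 2 reduces

No state contains both a complete item and a shift item.

Answer: No shift-reduce conflicts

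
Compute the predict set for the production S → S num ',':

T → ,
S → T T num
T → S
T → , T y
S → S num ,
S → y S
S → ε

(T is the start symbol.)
{ ',', 'num', 'y' }

PREDICT(S → S num ',') = (FIRST(RHS) \ {ε}) ∪ (FOLLOW(S) if ε ∈ FIRST(RHS), i.e. RHS ⇒* ε)
FIRST(S) = { ',', 'num', 'y', ε }
FIRST(S num ',') = { ',', 'num', 'y' }
ε ∉ FIRST(S num ','), so FOLLOW(S) is not added.
PREDICT(S → S num ',') = { ',', 'num', 'y' }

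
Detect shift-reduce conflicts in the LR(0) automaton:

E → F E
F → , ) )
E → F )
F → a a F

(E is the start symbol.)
No shift-reduce conflicts

A shift-reduce conflict occurs when an LR(0) state has both:
  - a complete (reduce) item [A → α .] (dot at the end), and
  - a shift item [B → β . c γ] (dot before a terminal).

Augment with E' → E and build the canonical LR(0) collection (I0 = CLOSURE({[E' → . E]}), then GOTO on every symbol after a dot until no new states appear). It has 11 states:
  I0: { [E → . F )], [E → . F E], [E' → . E], [F → . , ) )], [F → . a a F] }  — shift
  I1: { [F → , . ) )] }  — shift
  I2: { [E' → E .] }  — accept
  I3: { [E → . F )], [E → . F E], [E → F . )], [E → F . E], [F → . , ) )], [F → . a a F] }  — shift
  I4: { [F → a . a F] }  — shift
  I5: { [F → . , ) )], [F → . a a F], [F → a a . F] }  — shift
  I6: { [F → a a F .] }  — reduce
  I7: { [E → F ) .] }  — reduce
  I8: { [E → F E .] }  — reduce
  I9: { [F → , ) . )] }  — shift
  I10: { [F → , ) ) .] }  — reduce

No state contains both a complete item and a shift item.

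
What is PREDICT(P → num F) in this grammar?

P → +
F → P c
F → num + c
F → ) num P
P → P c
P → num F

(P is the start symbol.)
PREDICT(P → num F) = (FIRST(RHS) \ {ε}) ∪ (FOLLOW(P) if ε ∈ FIRST(RHS), i.e. RHS ⇒* ε)
FIRST(num F) = { 'num' }
ε ∉ FIRST(num F), so FOLLOW(P) is not added.
PREDICT(P → num F) = { 'num' }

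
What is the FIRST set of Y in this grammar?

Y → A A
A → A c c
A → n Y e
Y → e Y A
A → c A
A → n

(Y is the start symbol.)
{ 'c', 'e', 'n' }

FIRST sets of the other non-terminals involved (by the same procedure, iterated to a fixed point):
  FIRST(A) = { 'c', 'n' }

From Y → A A:
  - A is a non-terminal: add FIRST(A) \ {ε} = { 'c', 'n' }
    A is not nullable, so stop
From Y → e Y A:
  - e is a terminal: add 'e' and stop

Collecting: FIRST(Y) = { 'c', 'e', 'n' }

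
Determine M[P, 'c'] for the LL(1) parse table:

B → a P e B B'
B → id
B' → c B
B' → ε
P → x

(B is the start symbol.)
Empty (error entry)

To find M[P, 'c'], we find productions for P where 'c' is in the predict set (PREDICT(N → α) = (FIRST(α) \ {ε}) ∪ (FOLLOW(N) if α ⇒* ε)).

P → x: PREDICT = { 'x' }

M[P, 'c'] is empty (no production applies)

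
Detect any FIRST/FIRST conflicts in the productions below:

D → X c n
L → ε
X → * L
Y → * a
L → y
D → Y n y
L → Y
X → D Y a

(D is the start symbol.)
Yes. D → X c n / D → Y n y on { '*' }; X → '*' L / X → D Y a on { '*' }

A FIRST/FIRST conflict occurs when two productions N → α and N → β for the same non-terminal have FIRST(α) ∩ FIRST(β) ≠ ∅ (with ε ∈ FIRST of a nullable right-hand side, so two nullable alternatives also conflict).

FIRST sets of the non-terminals at (or reachable through a nullable prefix from) the front of some alternative:
  FIRST(X) = { '*' }
  FIRST(Y) = { '*' }
  FIRST(D) = { '*' }

Productions for D:
  D → X c n: FIRST = { '*' }
  D → Y n y: FIRST = { '*' }
Productions for L:
  L → ε: FIRST = { ε }
  L → y: FIRST = { 'y' }
  L → Y: FIRST = { '*' }
Productions for X:
  X → * L: FIRST = { '*' }
  X → D Y a: FIRST = { '*' }
Y has only one production, so no FIRST/FIRST conflict is possible there.

Conflict for D: D → X c n and D → Y n y
  Overlap: { '*' }
Conflict for X: X → * L and X → D Y a
  Overlap: { '*' }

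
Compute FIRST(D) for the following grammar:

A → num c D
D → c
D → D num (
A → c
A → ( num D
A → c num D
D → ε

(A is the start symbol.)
To compute FIRST(D), examine every production with D on the left-hand side, reading each right-hand side left to right until a non-nullable symbol is reached.

From D → c:
  - c is a terminal: add 'c' and stop
From D → D num (:
  - D is the symbol being defined: contributes nothing new
    D is nullable, so continue to the next symbol
  - num is a terminal: add 'num' and stop
From D → ε:
  - ε-production, so ε ∈ FIRST(D)

Collecting: FIRST(D) = { 'c', 'num', ε }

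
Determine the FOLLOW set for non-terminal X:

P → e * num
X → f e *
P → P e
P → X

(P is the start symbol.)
{ $, 'e' }

To compute FOLLOW(X), find every occurrence of X on a right-hand side N → α X β: add FIRST(β) \ {ε}, and if β is empty or nullable also add FOLLOW(N). Iterate to a fixed point.

In P → X: X is at the end, add FOLLOW(P)

The FOLLOW sets referred to above (computed the same way, to a fixed point):
  FOLLOW(P) = { $, 'e' }

Taking the union: FOLLOW(X) = { $, 'e' }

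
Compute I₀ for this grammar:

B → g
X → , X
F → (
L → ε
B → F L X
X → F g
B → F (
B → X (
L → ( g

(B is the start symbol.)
First, augment the grammar with B' → B
I₀ = CLOSURE({ [B' → . B] }):
  [B' → . B] has the dot before B: add [B → . g], [B → . F L X], [B → . F (], [B → . X (]
  [B → . F L X] has the dot before F: add [F → . (]
  [B → . X (] has the dot before X: add [X → . , X], [X → . F g]
No further items can be added.

I₀ = { [B → . F (], [B → . F L X], [B → . X (], [B → . g], [B' → . B], [F → . (], [X → . , X], [X → . F g] }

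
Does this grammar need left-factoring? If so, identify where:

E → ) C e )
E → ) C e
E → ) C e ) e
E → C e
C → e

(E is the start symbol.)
Left-factoring is needed when two productions for the same non-terminal
share a common prefix on the right-hand side.

Productions for E:
  E → ) C e )
  E → ) C e
  E → ) C e ) e
  E → C e

Found common prefix ') C e' in productions for E

Answer: Yes, E has productions with common prefix ') C e'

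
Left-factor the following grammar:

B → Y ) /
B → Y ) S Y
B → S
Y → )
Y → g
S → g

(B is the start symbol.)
Left-factoring transforms A → αβ₁ | αβ₂ into A → αA' and A' → β₁ | β₂
(α is the longest common prefix among the alternatives). Repeat until
no nonterminal has two alternatives with a common prefix.

Round 1: B has alternatives sharing prefix 'Y )'. Introduce B': B → Y ) B'
  Add: B' → /
  Add: B' → S Y

No remaining common prefixes — done.

Resulting grammar:
B → Y ) B'
B' → /
B' → S Y
B → S
Y → )
Y → g
S → g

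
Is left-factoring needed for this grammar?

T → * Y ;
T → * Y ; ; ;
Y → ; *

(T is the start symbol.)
Left-factoring is needed when two productions for the same non-terminal
share a common prefix on the right-hand side.

Productions for T:
  T → * Y ;
  T → * Y ; ; ;

Found common prefix '* Y ;' in productions for T

Answer: Yes, T has productions with common prefix '* Y ;'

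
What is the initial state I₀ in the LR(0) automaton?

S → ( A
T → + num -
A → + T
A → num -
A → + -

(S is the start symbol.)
First, augment the grammar with S' → S
I₀ = CLOSURE({ [S' → . S] }):
  [S' → . S] has the dot before S: add [S → . ( A]
No further items can be added.

I₀ = { [S → . ( A], [S' → . S] }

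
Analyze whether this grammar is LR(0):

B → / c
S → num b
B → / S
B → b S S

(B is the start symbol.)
A grammar is LR(0) if no state in the canonical LR(0) collection has:
  - both a shift item (dot before a terminal) and a complete item (shift-reduce conflict), or
  - two or more complete items (reduce-reduce conflict; the accept item [B' → B .] counts as a complete item here).

Augment with B' → B and build the canonical LR(0) collection (I0 = CLOSURE({[B' → . B]}), then GOTO on every symbol after a dot until no new states appear). It has 10 states:
  I0: { [B → . / S], [B → . / c], [B → . b S S], [B' → . B] }  — shift
  I1: { [B → / . S], [B → / . c], [S → . num b] }  — shift
  I2: { [B' → B .] }  — accept
  I3: { [B → b . S S], [S → . num b] }  — shift
  I4: { [B → b S . S], [S → . num b] }  — shift
  I5: { [S → num . b] }  — shift
  I6: { [S → num b .] }  — reduce
  I7: { [B → b S S .] }  — reduce
  I8: { [B → / S .] }  — reduce
  I9: { [B → / c .] }  — reduce

Every state is either a pure shift/goto state or contains exactly one complete item and nothing to shift — no conflicts. The grammar is LR(0).

Answer: Yes, the grammar is LR(0)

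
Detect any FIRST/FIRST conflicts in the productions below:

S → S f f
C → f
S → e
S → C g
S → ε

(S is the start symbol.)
FIRST sets of the non-terminals at (or reachable through a nullable prefix from) the front of some alternative:
  FIRST(S) = { 'e', 'f', ε }
  FIRST(C) = { 'f' }

Productions for S:
  S → S f f: FIRST = { 'e', 'f' }
  S → e: FIRST = { 'e' }
  S → C g: FIRST = { 'f' }
  S → ε: FIRST = { ε }
C has only one production, so no FIRST/FIRST conflict is possible there.

Conflict for S: S → S f f and S → e
  Overlap: { 'e' }
Conflict for S: S → S f f and S → C g
  Overlap: { 'f' }

Answer: Yes. S → S f f / S → e on { 'e' }; S → S f f / S → C g on { 'f' }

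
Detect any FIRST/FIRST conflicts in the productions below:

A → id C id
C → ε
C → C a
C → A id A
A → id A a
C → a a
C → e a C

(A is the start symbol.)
A FIRST/FIRST conflict occurs when two productions N → α and N → β for the same non-terminal have FIRST(α) ∩ FIRST(β) ≠ ∅ (with ε ∈ FIRST of a nullable right-hand side, so two nullable alternatives also conflict).

FIRST sets of the non-terminals at (or reachable through a nullable prefix from) the front of some alternative:
  FIRST(C) = { 'a', 'e', 'id', ε }
  FIRST(A) = { 'id' }

Productions for A:
  A → id C id: FIRST = { 'id' }
  A → id A a: FIRST = { 'id' }
Productions for C:
  C → ε: FIRST = { ε }
  C → C a: FIRST = { 'a', 'e', 'id' }
  C → A id A: FIRST = { 'id' }
  C → a a: FIRST = { 'a' }
  C → e a C: FIRST = { 'e' }

Conflict for A: A → id C id and A → id A a
  Overlap: { 'id' }
Conflict for C: C → C a and C → A id A
  Overlap: { 'id' }
Conflict for C: C → C a and C → a a
  Overlap: { 'a' }
Conflict for C: C → C a and C → e a C
  Overlap: { 'e' }

Answer: Yes. A → id C id / A → id A a on { 'id' }; C → C a / C → A id A on { 'id' }; C → C a / C → a a on { 'a' }; C → C a / C → e a C on { 'e' }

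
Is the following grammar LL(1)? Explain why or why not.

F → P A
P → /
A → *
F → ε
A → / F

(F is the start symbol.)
Yes, the grammar is LL(1).

A grammar is LL(1) if for each non-terminal N with multiple productions, the predict sets of those productions are pairwise disjoint, where PREDICT(N → α) = (FIRST(α) \ {ε}) ∪ (FOLLOW(N) if α ⇒* ε).

Relevant sets:
  FIRST(P) = { '/' }
  FOLLOW(F) = { $ }

For F:
  PREDICT(F → P A) = { '/' }
  PREDICT(F → ε) = { $ }
For A:
  PREDICT(A → '*') = { '*' }
  PREDICT(A → '/' F) = { '/' }
P has a single production, so nothing to check there.

All predict sets are disjoint. The grammar IS LL(1).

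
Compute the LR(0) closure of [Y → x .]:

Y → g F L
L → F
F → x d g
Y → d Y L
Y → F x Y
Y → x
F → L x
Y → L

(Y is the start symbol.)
To compute CLOSURE, for each item [A → α.Bβ] where B is a non-terminal, add [B → .γ] for all productions B → γ; repeat for the newly added items until nothing changes.

Start with: [Y → x .]
The dot is at the end, so nothing is added.

CLOSURE = { [Y → x .] }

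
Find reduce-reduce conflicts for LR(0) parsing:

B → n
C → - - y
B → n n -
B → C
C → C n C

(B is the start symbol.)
A reduce-reduce conflict occurs when an LR(0) state has two complete items [A → α .] and [B → β .] — both call for a reduction, and with no lookahead the parser cannot choose between them.

Augment with B' → B and build the canonical LR(0) collection (I0 = CLOSURE({[B' → . B]}), then GOTO on every symbol after a dot until no new states appear). It has 11 states:
  I0: { [B → . C], [B → . n n -], [B → . n], [B' → . B], [C → . - - y], [C → . C n C] }  — shift
  I1: { [C → - . - y] }  — shift
  I2: { [B' → B .] }  — accept
  I3: { [B → C .], [C → C . n C] }  — shift, reduce
  I4: { [B → n . n -], [B → n .] }  — shift, reduce
  I5: { [B → n n . -] }  — shift
  I6: { [B → n n - .] }  — reduce
  I7: { [C → . - - y], [C → . C n C], [C → C n . C] }  — shift
  I8: { [C → C . n C], [C → C n C .] }  — shift, reduce
  I9: { [C → - - . y] }  — shift
  I10: { [C → - - y .] }  — reduce

No state contains more than one complete item.

Answer: No reduce-reduce conflicts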